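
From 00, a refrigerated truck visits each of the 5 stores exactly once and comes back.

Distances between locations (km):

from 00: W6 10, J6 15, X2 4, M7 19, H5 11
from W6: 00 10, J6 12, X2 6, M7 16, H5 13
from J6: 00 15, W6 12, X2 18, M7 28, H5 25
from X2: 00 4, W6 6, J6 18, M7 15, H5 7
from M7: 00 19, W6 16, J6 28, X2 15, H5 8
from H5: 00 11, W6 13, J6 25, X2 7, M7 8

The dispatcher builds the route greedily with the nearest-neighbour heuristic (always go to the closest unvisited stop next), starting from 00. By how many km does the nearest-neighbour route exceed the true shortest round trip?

00: X2=4, W6=10, H5=11, J6=15, M7=19 ⇒ X2
X2: W6=6, H5=7, M7=15, J6=18 ⇒ W6
W6: J6=12, H5=13, M7=16 ⇒ J6
J6: H5=25, M7=28 ⇒ H5
H5: M7=8 ⇒ M7
NN route 00 → X2 → W6 → J6 → H5 → M7 → 00 costs 74.
Optimal: 00 → J6 → W6 → M7 → H5 → X2 → 00 costs 62 (by enumerating all 60 distinct tours).
Excess = 74 − 62 = 12.

12 km longer than the optimal tour.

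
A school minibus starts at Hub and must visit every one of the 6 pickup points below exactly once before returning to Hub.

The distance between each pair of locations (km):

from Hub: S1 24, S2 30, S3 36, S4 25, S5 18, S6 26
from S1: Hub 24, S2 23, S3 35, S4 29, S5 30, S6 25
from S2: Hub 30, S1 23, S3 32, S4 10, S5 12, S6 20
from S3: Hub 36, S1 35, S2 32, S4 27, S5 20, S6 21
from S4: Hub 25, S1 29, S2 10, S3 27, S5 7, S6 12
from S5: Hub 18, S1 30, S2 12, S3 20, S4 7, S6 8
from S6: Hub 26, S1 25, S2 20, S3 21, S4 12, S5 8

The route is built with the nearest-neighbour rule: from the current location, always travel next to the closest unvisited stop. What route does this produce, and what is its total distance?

135 km along Hub → S5 → S4 → S2 → S6 → S3 → S1 → Hub.

From Hub: distances to unvisited — S5=18, S1=24, S4=25, S6=26, S2=30, S3=36. Nearest is S5 (18).
From S5: distances to unvisited — S4=7, S6=8, S2=12, S3=20, S1=30. Nearest is S4 (7).
From S4: distances to unvisited — S2=10, S6=12, S3=27, S1=29. Nearest is S2 (10).
From S2: distances to unvisited — S6=20, S1=23, S3=32. Nearest is S6 (20).
From S6: distances to unvisited — S3=21, S1=25. Nearest is S3 (21).
From S3: distances to unvisited — S1=35. Nearest is S1 (35).
Return S1→Hub: 24.
Total = 18 + 7 + 10 + 20 + 21 + 35 + 24 = 135.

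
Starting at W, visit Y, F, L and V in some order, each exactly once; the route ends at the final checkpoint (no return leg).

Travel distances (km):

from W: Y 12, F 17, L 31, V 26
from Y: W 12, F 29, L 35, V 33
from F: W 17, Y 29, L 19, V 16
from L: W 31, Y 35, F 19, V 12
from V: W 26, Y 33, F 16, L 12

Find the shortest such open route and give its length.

Minimum one-way distance = 69 km.

There are 4! = 24 possible orderings.
W→Y→F→L→V: 12+29+19+12 = 72
W→Y→F→V→L: 12+29+16+12 = 69
W→Y→L→F→V: 12+35+19+16 = 82
W→Y→L→V→F: 12+35+12+16 = 75
W→Y→V→F→L: 12+33+16+19 = 80
W→Y→V→L→F: 12+33+12+19 = 76
W→F→Y→L→V: 17+29+35+12 = 93
W→F→Y→V→L: 17+29+33+12 = 91
W→F→L→Y→V: 17+19+35+33 = 104
W→F→L→V→Y: 17+19+12+33 = 81
W→F→V→Y→L: 17+16+33+35 = 101
W→F→V→L→Y: 17+16+12+35 = 80
W→L→Y→F→V: 31+35+29+16 = 111
W→L→Y→V→F: 31+35+33+16 = 115
… (10 more)
The minimum is 69.
One shortest path: W → Y → F → V → L.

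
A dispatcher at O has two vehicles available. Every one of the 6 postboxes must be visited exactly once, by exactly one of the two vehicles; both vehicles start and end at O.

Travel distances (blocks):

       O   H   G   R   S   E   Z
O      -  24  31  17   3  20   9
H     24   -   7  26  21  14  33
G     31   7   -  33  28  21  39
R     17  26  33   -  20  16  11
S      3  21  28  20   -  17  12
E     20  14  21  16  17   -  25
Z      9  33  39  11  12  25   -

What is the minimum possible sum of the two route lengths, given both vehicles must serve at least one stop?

There are 2^5 − 1 = 31 ways to divide the 6 stops into two non-empty groups. For each, the best each vehicle can do is its own shortest tour through its group:
  {H} + {G, R, S, E, Z}: 48 + 88 = 136
  {G} + {H, R, S, E, Z}: 62 + 74 = 136
  {H, G} + {R, S, E, Z}: 62 + 56 = 118
  {R} + {H, G, S, E, Z}: 34 + 86 = 120
  {H, R} + {G, S, E, Z}: 67 + 86 = 153
  {G, R} + {H, S, E, Z}: 81 + 72 = 153
  … (31 splits in total)
  {S} + {H, G, R, E, Z}: 6 + 88 = 94  ← best
Best: vehicle 1 O → S → O = 6; vehicle 2 O → H → G → E → R → Z → O = 88; combined 94.

Minimum combined distance: 94 blocks.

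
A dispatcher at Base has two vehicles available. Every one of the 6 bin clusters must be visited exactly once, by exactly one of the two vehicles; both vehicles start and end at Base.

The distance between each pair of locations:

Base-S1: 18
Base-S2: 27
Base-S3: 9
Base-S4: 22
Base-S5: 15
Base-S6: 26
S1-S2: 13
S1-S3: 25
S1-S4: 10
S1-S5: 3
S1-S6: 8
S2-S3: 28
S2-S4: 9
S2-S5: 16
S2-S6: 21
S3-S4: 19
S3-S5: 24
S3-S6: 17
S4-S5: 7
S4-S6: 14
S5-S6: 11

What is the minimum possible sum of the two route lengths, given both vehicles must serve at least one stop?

Check every non-empty split of the stops between the two vehicles; for each half take its own optimal tour:
  {S1} + {S2, S3, S4, S5, S6}: 36 + 78 = 114
  {S2} + {S1, S3, S4, S5, S6}: 54 + 66 = 120
  {S1, S2} + {S3, S4, S5, S6}: 58 + 62 = 120
  {S3} + {S1, S2, S4, S5, S6}: 18 + 76 = 94
  {S1, S3} + {S2, S4, S5, S6}: 52 + 76 = 128
  {S2, S3} + {S1, S4, S5, S6}: 64 + 62 = 126
  … (31 splits in total)
Best: vehicle 1 Base → S3 → Base = 18; vehicle 2 Base → S2 → S4 → S6 → S1 → S5 → Base = 76; combined 94.

94 — the smallest possible combined total.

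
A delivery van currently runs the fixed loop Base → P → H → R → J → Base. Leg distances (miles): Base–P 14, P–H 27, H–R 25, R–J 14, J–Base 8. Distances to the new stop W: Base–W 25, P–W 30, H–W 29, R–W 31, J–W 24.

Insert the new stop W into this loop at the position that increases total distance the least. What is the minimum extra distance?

Insertion cost between consecutive stops i–j is d(i,W) + d(W,j) − d(i,j):
  between Base and P: 25 + 30 − 14 = 41
  between P and H: 30 + 29 − 27 = 32
  between H and R: 29 + 31 − 25 = 35
  between R and J: 31 + 24 − 14 = 41
  between J and Base: 24 + 25 − 8 = 41
Cheapest insertion is between P and H, adding 32.
New total = 88 + 32 = 120.

Minimum extra distance: 32 miles, inserting W between P and H.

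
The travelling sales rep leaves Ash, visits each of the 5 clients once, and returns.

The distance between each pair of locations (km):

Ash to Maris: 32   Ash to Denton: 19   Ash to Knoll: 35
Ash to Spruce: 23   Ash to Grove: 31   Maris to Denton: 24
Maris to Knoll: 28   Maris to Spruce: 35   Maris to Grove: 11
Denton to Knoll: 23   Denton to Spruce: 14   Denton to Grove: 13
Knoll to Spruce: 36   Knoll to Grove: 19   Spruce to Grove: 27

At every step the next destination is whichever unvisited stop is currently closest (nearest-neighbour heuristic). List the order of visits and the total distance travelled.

Total distance 130 km via the nearest-neighbour route Ash → Denton → Grove → Maris → Knoll → Spruce → Ash.

Ash → [Denton:19 / Spruce:23 / Grove:31 / Maris:32 / Knoll:35] → Denton (19)
Denton → [Grove:13 / Spruce:14 / Knoll:23 / Maris:24] → Grove (13)
Grove → [Maris:11 / Knoll:19 / Spruce:27] → Maris (11)
Maris → [Knoll:28 / Spruce:35] → Knoll (28)
Knoll → [Spruce:36] → Spruce (36)
Return Spruce→Ash: 23.
Total = 19 + 13 + 11 + 28 + 36 + 23 = 130.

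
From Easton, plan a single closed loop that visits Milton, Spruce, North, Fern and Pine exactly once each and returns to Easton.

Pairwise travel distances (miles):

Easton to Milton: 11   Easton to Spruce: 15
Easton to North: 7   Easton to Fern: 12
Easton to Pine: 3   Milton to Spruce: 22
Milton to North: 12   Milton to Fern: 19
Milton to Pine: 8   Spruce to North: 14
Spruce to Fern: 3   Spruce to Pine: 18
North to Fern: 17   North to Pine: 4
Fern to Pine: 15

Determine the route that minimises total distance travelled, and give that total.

Minimum total distance: 52 miles.

Easton → Milton → Spruce → North → Fern → Pine → Easton: 11+22+14+17+15+3 = 82
Easton → Milton → Spruce → North → Pine → Fern → Easton: 11+22+14+4+15+12 = 78
Easton → Milton → Spruce → Fern → North → Pine → Easton: 11+22+3+17+4+3 = 60
Easton → Milton → Spruce → Fern → Pine → North → Easton: 11+22+3+15+4+7 = 62
Easton → Milton → Spruce → Pine → North → Fern → Easton: 11+22+18+4+17+12 = 84
Easton → Milton → Spruce → Pine → Fern → North → Easton: 11+22+18+15+17+7 = 90
Easton → Milton → North → Spruce → Fern → Pine → Easton: 11+12+14+3+15+3 = 58
Easton → Milton → North → Spruce → Pine → Fern → Easton: 11+12+14+18+15+12 = 82
Easton → Milton → North → Fern → Spruce → Pine → Easton: 11+12+17+3+18+3 = 64
Easton → Milton → North → Fern → Pine → Spruce → Easton: 11+12+17+15+18+15 = 88
Easton → Milton → North → Pine → Spruce → Fern → Easton: 11+12+4+18+3+12 = 60
Easton → Milton → North → Pine → Fern → Spruce → Easton: 11+12+4+15+3+15 = 60
Easton → Milton → Fern → Spruce → North → Pine → Easton: 11+19+3+14+4+3 = 54
Easton → Milton → Fern → Spruce → Pine → North → Easton: 11+19+3+18+4+7 = 62
… (46 more)
Easton → Milton → Pine → North → Spruce → Fern → Easton: 11+8+4+14+3+12 = 52  ← best
The minimum is 52.
One optimal route: Easton → Milton → Pine → North → Spruce → Fern → Easton (or its reverse).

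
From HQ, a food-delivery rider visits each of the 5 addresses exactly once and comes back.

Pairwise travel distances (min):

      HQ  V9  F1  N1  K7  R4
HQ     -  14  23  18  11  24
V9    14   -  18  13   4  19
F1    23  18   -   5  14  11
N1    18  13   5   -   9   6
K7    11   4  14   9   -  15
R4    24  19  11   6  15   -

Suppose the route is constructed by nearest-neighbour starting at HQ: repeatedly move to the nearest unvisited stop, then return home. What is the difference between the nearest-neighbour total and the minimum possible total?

The nearest-neighbour route is 1 min longer than optimal.

From HQ: K7=11, V9=14, N1=18, F1=23, R4=24 → choose K7 (11).
From K7: V9=4, N1=9, F1=14, R4=15 → choose V9 (4).
From V9: N1=13, F1=18, R4=19 → choose N1 (13).
From N1: F1=5, R4=6 → choose F1 (5).
From F1: R4=11 → choose R4 (11).
NN route HQ → K7 → V9 → N1 → F1 → R4 → HQ costs 68.
Optimal: HQ → V9 → K7 → F1 → N1 → R4 → HQ costs 67 (by enumerating all 60 distinct tours).
Excess = 68 − 67 = 1.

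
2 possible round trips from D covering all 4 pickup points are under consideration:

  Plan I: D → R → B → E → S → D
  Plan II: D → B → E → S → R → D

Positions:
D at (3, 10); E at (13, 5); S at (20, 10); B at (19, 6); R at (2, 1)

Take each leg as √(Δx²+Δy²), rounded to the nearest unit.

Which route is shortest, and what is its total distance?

Plan I: 9 + 18 + 6 + 9 + 17 = 59
Plan II: 16 + 6 + 9 + 20 + 9 = 60

59 — Plan I is the shortest.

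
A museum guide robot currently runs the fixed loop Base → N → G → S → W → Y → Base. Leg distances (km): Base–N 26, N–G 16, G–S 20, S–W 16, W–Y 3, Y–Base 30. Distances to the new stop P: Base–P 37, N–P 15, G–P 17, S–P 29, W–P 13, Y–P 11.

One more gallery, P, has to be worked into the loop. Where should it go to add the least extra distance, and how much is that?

Insertion cost between consecutive stops i–j is d(i,P) + d(P,j) − d(i,j):
  between Base and N: 37 + 15 − 26 = 26
  between N and G: 15 + 17 − 16 = 16
  between G and S: 17 + 29 − 20 = 26
  between S and W: 29 + 13 − 16 = 26
  between W and Y: 13 + 11 − 3 = 21
  between Y and Base: 11 + 37 − 30 = 18
Cheapest insertion is between N and G, adding 16.
New total = 111 + 16 = 127.

+16 km — insert P between N and G.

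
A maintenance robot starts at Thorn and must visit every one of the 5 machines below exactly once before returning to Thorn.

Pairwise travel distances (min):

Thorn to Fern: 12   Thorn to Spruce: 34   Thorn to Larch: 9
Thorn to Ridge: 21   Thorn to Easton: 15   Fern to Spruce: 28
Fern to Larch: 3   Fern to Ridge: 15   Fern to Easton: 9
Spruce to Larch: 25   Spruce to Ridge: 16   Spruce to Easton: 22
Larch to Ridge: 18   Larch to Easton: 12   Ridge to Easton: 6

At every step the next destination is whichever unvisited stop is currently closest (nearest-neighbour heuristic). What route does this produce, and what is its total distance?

At Thorn the remaining stops are Larch 9, Fern 12, Easton 15, Ridge 21, Spruce 34; go to Larch.
At Larch the remaining stops are Fern 3, Easton 12, Ridge 18, Spruce 25; go to Fern.
At Fern the remaining stops are Easton 9, Ridge 15, Spruce 28; go to Easton.
At Easton the remaining stops are Ridge 6, Spruce 22; go to Ridge.
At Ridge the remaining stops are Spruce 16; go to Spruce.
Return Spruce→Thorn: 34.
Total = 9 + 3 + 9 + 6 + 16 + 34 = 77.

Total distance 77 min via the nearest-neighbour route Thorn → Larch → Fern → Easton → Ridge → Spruce → Thorn.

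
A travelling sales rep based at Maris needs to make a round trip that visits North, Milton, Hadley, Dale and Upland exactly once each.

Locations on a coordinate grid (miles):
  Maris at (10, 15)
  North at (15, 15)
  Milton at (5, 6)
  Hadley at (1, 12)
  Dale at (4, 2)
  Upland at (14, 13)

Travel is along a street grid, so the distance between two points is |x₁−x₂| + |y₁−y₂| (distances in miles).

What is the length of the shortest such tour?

Maris→North→Milton→Hadley→Dale→Upland→Maris: 5+19+10+13+21+6 = 74
Maris→North→Milton→Hadley→Upland→Dale→Maris: 5+19+10+14+21+19 = 88
Maris→North→Milton→Dale→Hadley→Upland→Maris: 5+19+5+13+14+6 = 62
Maris→North→Milton→Dale→Upland→Hadley→Maris: 5+19+5+21+14+12 = 76
Maris→North→Milton→Upland→Hadley→Dale→Maris: 5+19+16+14+13+19 = 86
Maris→North→Milton→Upland→Dale→Hadley→Maris: 5+19+16+21+13+12 = 86
Maris→North→Hadley→Milton→Dale→Upland→Maris: 5+17+10+5+21+6 = 64
Maris→North→Hadley→Milton→Upland→Dale→Maris: 5+17+10+16+21+19 = 88
Maris→North→Hadley→Dale→Milton→Upland→Maris: 5+17+13+5+16+6 = 62
Maris→North→Hadley→Dale→Upland→Milton→Maris: 5+17+13+21+16+14 = 86
Maris→North→Hadley→Upland→Milton→Dale→Maris: 5+17+14+16+5+19 = 76
Maris→North→Hadley→Upland→Dale→Milton→Maris: 5+17+14+21+5+14 = 76
Maris→North→Dale→Milton→Hadley→Upland→Maris: 5+24+5+10+14+6 = 64
Maris→North→Dale→Milton→Upland→Hadley→Maris: 5+24+5+16+14+12 = 76
… (46 more)
Maris→North→Upland→Milton→Dale→Hadley→Maris: 5+3+16+5+13+12 = 54  ← best
The minimum is 54.
One optimal route: Maris → North → Upland → Milton → Dale → Hadley → Maris (or its reverse).

54 miles — the shortest possible round trip.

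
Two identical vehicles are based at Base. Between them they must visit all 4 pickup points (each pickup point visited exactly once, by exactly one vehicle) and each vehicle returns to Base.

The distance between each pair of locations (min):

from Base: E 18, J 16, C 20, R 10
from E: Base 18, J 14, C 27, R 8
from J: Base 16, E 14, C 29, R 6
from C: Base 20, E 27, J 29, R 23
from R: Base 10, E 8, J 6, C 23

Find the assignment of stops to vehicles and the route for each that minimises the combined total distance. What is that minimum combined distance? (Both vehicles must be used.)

88 min — the smallest possible combined total.

Try each way of splitting the stops between the two vehicles (each non-empty) and, for each split, find the best tour for each vehicle:
  {E} + {J, C, R}: 36 + 65 = 101
  {J} + {E, C, R}: 32 + 65 = 97
  {E, J} + {C, R}: 48 + 53 = 101
  {C} + {E, J, R}: 40 + 48 = 88
  {E, C} + {J, R}: 65 + 32 = 97
  {J, C} + {E, R}: 65 + 36 = 101
  … (7 splits in total)
Best: vehicle 1 Base → C → Base = 40; vehicle 2 Base → E → J → R → Base = 48; combined 88.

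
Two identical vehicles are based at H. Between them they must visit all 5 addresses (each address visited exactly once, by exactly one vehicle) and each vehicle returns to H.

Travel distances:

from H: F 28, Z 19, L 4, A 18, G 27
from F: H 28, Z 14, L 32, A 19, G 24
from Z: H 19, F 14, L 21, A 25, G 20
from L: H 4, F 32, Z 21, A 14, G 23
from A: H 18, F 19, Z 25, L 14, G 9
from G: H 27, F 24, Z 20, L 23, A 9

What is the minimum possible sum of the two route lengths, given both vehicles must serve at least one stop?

Check every non-empty split of the stops between the two vehicles; for each half take its own optimal tour:
  {F} + {Z, L, A, G}: 56 + 66 = 122
  {Z} + {F, L, A, G}: 38 + 79 = 117
  {F, Z} + {L, A, G}: 61 + 54 = 115
  {L} + {F, Z, A, G}: 8 + 84 = 92
  {F, L} + {Z, A, G}: 64 + 66 = 130
  {Z, L} + {F, A, G}: 44 + 79 = 123
  … (15 splits in total)
Best: vehicle 1 H → L → H = 8; vehicle 2 H → Z → F → G → A → H = 84; combined 92.

92 — the smallest possible combined total.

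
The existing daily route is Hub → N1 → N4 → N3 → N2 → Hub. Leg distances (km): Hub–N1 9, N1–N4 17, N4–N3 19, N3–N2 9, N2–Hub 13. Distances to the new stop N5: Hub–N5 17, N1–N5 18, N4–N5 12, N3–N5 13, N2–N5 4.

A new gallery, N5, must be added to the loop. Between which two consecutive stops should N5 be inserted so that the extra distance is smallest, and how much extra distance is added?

Insertion cost between consecutive stops i–j is d(i,N5) + d(N5,j) − d(i,j):
  between Hub and N1: 17 + 18 − 9 = 26
  between N1 and N4: 18 + 12 − 17 = 13
  between N4 and N3: 12 + 13 − 19 = 6
  between N3 and N2: 13 + 4 − 9 = 8
  between N2 and Hub: 4 + 17 − 13 = 8
Cheapest insertion is between N4 and N3, adding 6.
New total = 67 + 6 = 73.

Minimum extra distance: 6 km, inserting N5 between N4 and N3.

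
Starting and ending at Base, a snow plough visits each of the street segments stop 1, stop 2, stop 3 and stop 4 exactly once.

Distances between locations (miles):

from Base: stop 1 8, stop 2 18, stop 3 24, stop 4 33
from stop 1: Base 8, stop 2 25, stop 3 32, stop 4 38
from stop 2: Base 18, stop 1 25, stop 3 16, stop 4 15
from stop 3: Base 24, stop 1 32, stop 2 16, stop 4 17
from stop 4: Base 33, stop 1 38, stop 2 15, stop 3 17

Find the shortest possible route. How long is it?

Base → stop 1 → stop 2 → stop 3 → stop 4 → Base: 8+25+16+17+33 = 99
Base → stop 1 → stop 2 → stop 4 → stop 3 → Base: 8+25+15+17+24 = 89
Base → stop 1 → stop 3 → stop 2 → stop 4 → Base: 8+32+16+15+33 = 104
Base → stop 1 → stop 3 → stop 4 → stop 2 → Base: 8+32+17+15+18 = 90
Base → stop 1 → stop 4 → stop 2 → stop 3 → Base: 8+38+15+16+24 = 101
Base → stop 1 → stop 4 → stop 3 → stop 2 → Base: 8+38+17+16+18 = 97
Base → stop 2 → stop 1 → stop 3 → stop 4 → Base: 18+25+32+17+33 = 125
Base → stop 2 → stop 1 → stop 4 → stop 3 → Base: 18+25+38+17+24 = 122
Base → stop 2 → stop 3 → stop 1 → stop 4 → Base: 18+16+32+38+33 = 137
Base → stop 2 → stop 4 → stop 1 → stop 3 → Base: 18+15+38+32+24 = 127
Base → stop 3 → stop 1 → stop 2 → stop 4 → Base: 24+32+25+15+33 = 129
Base → stop 3 → stop 2 → stop 1 → stop 4 → Base: 24+16+25+38+33 = 136
The minimum is 89.
One optimal route: Base → stop 1 → stop 2 → stop 4 → stop 3 → Base (or its reverse).

Shortest round trip = 89 miles.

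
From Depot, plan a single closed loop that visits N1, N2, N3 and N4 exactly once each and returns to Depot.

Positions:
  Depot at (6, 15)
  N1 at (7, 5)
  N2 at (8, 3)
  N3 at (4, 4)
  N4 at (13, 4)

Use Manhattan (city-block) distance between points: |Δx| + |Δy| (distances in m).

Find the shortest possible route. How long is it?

There are 12 distinct closed tours to check (reversals are equivalent).
Depot → N1 → N2 → N3 → N4 → Depot: 11+3+5+9+18 = 46
Depot → N1 → N2 → N4 → N3 → Depot: 11+3+6+9+13 = 42
Depot → N1 → N3 → N2 → N4 → Depot: 11+4+5+6+18 = 44
Depot → N1 → N3 → N4 → N2 → Depot: 11+4+9+6+14 = 44
Depot → N1 → N4 → N2 → N3 → Depot: 11+7+6+5+13 = 42
Depot → N1 → N4 → N3 → N2 → Depot: 11+7+9+5+14 = 46
Depot → N2 → N1 → N3 → N4 → Depot: 14+3+4+9+18 = 48
Depot → N2 → N1 → N4 → N3 → Depot: 14+3+7+9+13 = 46
Depot → N2 → N3 → N1 → N4 → Depot: 14+5+4+7+18 = 48
Depot → N2 → N4 → N1 → N3 → Depot: 14+6+7+4+13 = 44
Depot → N3 → N1 → N2 → N4 → Depot: 13+4+3+6+18 = 44
Depot → N3 → N2 → N1 → N4 → Depot: 13+5+3+7+18 = 46
The minimum is 42.
One optimal route: Depot → N1 → N2 → N4 → N3 → Depot (or its reverse).

Shortest round trip = 42 m.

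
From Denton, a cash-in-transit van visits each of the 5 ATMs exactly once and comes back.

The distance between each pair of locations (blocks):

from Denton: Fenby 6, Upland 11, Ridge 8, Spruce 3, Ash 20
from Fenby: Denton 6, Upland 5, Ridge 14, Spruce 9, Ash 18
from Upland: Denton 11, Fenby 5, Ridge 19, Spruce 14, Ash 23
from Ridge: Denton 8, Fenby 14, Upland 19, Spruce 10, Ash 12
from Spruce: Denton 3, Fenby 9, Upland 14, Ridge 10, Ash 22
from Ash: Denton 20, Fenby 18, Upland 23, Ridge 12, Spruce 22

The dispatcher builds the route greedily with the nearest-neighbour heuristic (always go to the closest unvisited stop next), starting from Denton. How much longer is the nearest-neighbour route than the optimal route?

Denton: Spruce=3, Fenby=6, Ridge=8, Upland=11, Ash=20 ⇒ Spruce
Spruce: Fenby=9, Ridge=10, Upland=14, Ash=22 ⇒ Fenby
Fenby: Upland=5, Ridge=14, Ash=18 ⇒ Upland
Upland: Ridge=19, Ash=23 ⇒ Ridge
Ridge: Ash=12 ⇒ Ash
NN route Denton → Spruce → Fenby → Upland → Ridge → Ash → Denton costs 68.
Optimal: Denton → Fenby → Upland → Ash → Ridge → Spruce → Denton costs 59 (by enumerating all 60 distinct tours).
Excess = 68 − 59 = 9.

Excess over optimum: 9 blocks.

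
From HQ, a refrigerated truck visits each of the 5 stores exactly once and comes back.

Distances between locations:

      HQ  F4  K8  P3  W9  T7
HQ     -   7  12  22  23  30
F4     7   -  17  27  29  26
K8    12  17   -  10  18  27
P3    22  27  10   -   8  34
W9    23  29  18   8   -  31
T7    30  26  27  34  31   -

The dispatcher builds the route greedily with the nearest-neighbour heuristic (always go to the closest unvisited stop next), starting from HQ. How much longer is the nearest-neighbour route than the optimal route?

HQ: F4=7, K8=12, P3=22, W9=23, T7=30 ⇒ F4
F4: K8=17, T7=26, P3=27, W9=29 ⇒ K8
K8: P3=10, W9=18, T7=27 ⇒ P3
P3: W9=8, T7=34 ⇒ W9
W9: T7=31 ⇒ T7
NN route HQ → F4 → K8 → P3 → W9 → T7 → HQ costs 103.
Optimal: HQ → F4 → T7 → W9 → P3 → K8 → HQ costs 94 (by enumerating all 60 distinct tours).
Excess = 103 − 94 = 9.

Excess over optimum: 9.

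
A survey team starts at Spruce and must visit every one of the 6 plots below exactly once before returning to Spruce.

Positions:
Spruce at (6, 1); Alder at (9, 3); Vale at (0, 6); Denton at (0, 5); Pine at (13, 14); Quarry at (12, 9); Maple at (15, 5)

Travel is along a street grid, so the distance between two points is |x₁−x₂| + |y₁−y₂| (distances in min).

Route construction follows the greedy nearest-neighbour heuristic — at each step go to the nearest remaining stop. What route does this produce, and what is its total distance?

Spruce → [Alder:5 / Denton:10 / Vale:11 / Maple:13 / Quarry:14 / Pine:20] → Alder (5)
Alder → [Maple:8 / Quarry:9 / Denton:11 / Vale:12 / Pine:15] → Maple (8)
Maple → [Quarry:7 / Pine:11 / Denton:15 / Vale:16] → Quarry (7)
Quarry → [Pine:6 / Vale:15 / Denton:16] → Pine (6)
Pine → [Vale:21 / Denton:22] → Vale (21)
Vale → [Denton:1] → Denton (1)
Return Denton→Spruce: 10.
Total = 5 + 8 + 7 + 6 + 21 + 1 + 10 = 58.

58 min along Spruce → Alder → Maple → Quarry → Pine → Vale → Denton → Spruce.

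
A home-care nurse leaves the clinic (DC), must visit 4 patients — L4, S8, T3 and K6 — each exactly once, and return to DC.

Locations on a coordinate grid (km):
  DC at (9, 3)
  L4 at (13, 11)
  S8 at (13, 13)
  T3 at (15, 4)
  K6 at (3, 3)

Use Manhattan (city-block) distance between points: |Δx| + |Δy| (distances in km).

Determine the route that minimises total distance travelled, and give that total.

DC-L4-S8-T3-K6-DC: 12+2+11+13+6 = 44
DC-L4-S8-K6-T3-DC: 12+2+20+13+7 = 54
DC-L4-T3-S8-K6-DC: 12+9+11+20+6 = 58
DC-L4-T3-K6-S8-DC: 12+9+13+20+14 = 68
DC-L4-K6-S8-T3-DC: 12+18+20+11+7 = 68
DC-L4-K6-T3-S8-DC: 12+18+13+11+14 = 68
DC-S8-L4-T3-K6-DC: 14+2+9+13+6 = 44
DC-S8-L4-K6-T3-DC: 14+2+18+13+7 = 54
DC-S8-T3-L4-K6-DC: 14+11+9+18+6 = 58
DC-S8-K6-L4-T3-DC: 14+20+18+9+7 = 68
DC-T3-L4-S8-K6-DC: 7+9+2+20+6 = 44
DC-T3-S8-L4-K6-DC: 7+11+2+18+6 = 44
The minimum is 44.
One optimal route: DC → L4 → S8 → T3 → K6 → DC (or its reverse).

Shortest round trip = 44 km.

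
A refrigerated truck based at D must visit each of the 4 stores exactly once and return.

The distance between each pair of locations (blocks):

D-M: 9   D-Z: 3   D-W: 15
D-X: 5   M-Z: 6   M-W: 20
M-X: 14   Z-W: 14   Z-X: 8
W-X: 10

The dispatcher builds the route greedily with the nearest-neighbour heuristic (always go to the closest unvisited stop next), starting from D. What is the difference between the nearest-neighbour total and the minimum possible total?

From D: Z=3, X=5, M=9, W=15 → choose Z (3).
From Z: M=6, X=8, W=14 → choose M (6).
From M: X=14, W=20 → choose X (14).
From X: W=10 → choose W (10).
NN route D → Z → M → X → W → D costs 48.
Optimal: D → M → Z → W → X → D costs 44 (by enumerating all 12 distinct tours).
Excess = 48 − 44 = 4.

4 blocks longer than the optimal tour.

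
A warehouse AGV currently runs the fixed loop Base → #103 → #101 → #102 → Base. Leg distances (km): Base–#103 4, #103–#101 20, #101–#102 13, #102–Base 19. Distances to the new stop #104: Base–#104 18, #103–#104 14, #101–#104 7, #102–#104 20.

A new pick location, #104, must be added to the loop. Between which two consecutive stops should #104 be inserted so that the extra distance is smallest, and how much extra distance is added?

Insertion cost between consecutive stops i–j is d(i,#104) + d(#104,j) − d(i,j):
  between Base and #103: 18 + 14 − 4 = 28
  between #103 and #101: 14 + 7 − 20 = 1
  between #101 and #102: 7 + 20 − 13 = 14
  between #102 and Base: 20 + 18 − 19 = 19
Cheapest insertion is between #103 and #101, adding 1.
New total = 56 + 1 = 57.

Minimum extra distance: 1 km, inserting #104 between #103 and #101.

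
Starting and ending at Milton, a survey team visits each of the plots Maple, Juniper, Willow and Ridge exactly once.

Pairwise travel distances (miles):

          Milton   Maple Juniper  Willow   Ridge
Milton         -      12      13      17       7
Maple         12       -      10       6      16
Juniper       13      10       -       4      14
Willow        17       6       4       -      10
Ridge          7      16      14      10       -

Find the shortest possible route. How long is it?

With 4 stops there are 4!/2 = 12 distinct round trips (a route and its reverse cost the same).
Milton - Maple - Juniper - Willow - Ridge - Milton: 12+10+4+10+7 = 43
Milton - Maple - Juniper - Ridge - Willow - Milton: 12+10+14+10+17 = 63
Milton - Maple - Willow - Juniper - Ridge - Milton: 12+6+4+14+7 = 43
Milton - Maple - Willow - Ridge - Juniper - Milton: 12+6+10+14+13 = 55
Milton - Maple - Ridge - Juniper - Willow - Milton: 12+16+14+4+17 = 63
Milton - Maple - Ridge - Willow - Juniper - Milton: 12+16+10+4+13 = 55
Milton - Juniper - Maple - Willow - Ridge - Milton: 13+10+6+10+7 = 46
Milton - Juniper - Maple - Ridge - Willow - Milton: 13+10+16+10+17 = 66
Milton - Juniper - Willow - Maple - Ridge - Milton: 13+4+6+16+7 = 46
Milton - Juniper - Ridge - Maple - Willow - Milton: 13+14+16+6+17 = 66
Milton - Willow - Maple - Juniper - Ridge - Milton: 17+6+10+14+7 = 54
Milton - Willow - Juniper - Maple - Ridge - Milton: 17+4+10+16+7 = 54
The minimum is 43.
One optimal route: Milton → Maple → Juniper → Willow → Ridge → Milton (or its reverse).

43 miles — the shortest possible round trip.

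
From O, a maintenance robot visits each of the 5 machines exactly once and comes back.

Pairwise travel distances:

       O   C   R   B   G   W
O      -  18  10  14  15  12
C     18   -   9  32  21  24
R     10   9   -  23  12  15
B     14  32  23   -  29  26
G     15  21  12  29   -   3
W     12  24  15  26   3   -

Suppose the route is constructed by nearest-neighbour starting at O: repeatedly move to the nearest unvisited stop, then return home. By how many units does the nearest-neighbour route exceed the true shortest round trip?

O: R=10, W=12, B=14, G=15, C=18 ⇒ R
R: C=9, G=12, W=15, B=23 ⇒ C
C: G=21, W=24, B=32 ⇒ G
G: W=3, B=29 ⇒ W
W: B=26 ⇒ B
NN route O → R → C → G → W → B → O costs 83.
Optimal: O → C → R → G → W → B → O costs 82 (by enumerating all 60 distinct tours).
Excess = 83 − 82 = 1.

The nearest-neighbour route is 1 longer than optimal.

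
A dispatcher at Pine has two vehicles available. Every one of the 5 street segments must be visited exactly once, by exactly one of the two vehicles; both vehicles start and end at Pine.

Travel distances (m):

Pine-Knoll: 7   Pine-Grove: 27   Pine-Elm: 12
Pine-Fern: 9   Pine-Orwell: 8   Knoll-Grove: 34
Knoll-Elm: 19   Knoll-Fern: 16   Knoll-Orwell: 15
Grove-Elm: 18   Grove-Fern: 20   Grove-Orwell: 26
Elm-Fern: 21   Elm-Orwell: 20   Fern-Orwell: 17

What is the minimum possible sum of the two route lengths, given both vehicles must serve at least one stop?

89 m — the smallest possible combined total.

There are 2^4 − 1 = 15 ways to divide the 5 stops into two non-empty groups. For each, the best each vehicle can do is its own shortest tour through its group:
  {Knoll} + {Grove, Elm, Fern, Orwell}: 14 + 75 = 89
  {Grove} + {Knoll, Elm, Fern, Orwell}: 54 + 72 = 126
  {Knoll, Grove} + {Elm, Fern, Orwell}: 68 + 58 = 126
  {Elm} + {Knoll, Grove, Fern, Orwell}: 24 + 77 = 101
  {Knoll, Elm} + {Grove, Fern, Orwell}: 38 + 63 = 101
  {Grove, Elm} + {Knoll, Fern, Orwell}: 57 + 48 = 105
  … (15 splits in total)
Best: vehicle 1 Pine → Knoll → Pine = 14; vehicle 2 Pine → Elm → Grove → Fern → Orwell → Pine = 75; combined 89.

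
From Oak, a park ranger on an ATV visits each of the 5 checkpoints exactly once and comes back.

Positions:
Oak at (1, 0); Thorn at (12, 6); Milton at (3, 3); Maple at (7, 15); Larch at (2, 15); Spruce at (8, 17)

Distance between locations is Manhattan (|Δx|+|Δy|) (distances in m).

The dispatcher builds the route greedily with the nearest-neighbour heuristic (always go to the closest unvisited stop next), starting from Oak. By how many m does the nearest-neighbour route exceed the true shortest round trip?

Excess over optimum: 2 m.

Oak: Milton=5, Larch=16, Thorn=17, Maple=21, Spruce=24 ⇒ Milton
Milton: Thorn=12, Larch=13, Maple=16, Spruce=19 ⇒ Thorn
Thorn: Maple=14, Spruce=15, Larch=19 ⇒ Maple
Maple: Spruce=3, Larch=5 ⇒ Spruce
Spruce: Larch=8 ⇒ Larch
NN route Oak → Milton → Thorn → Maple → Spruce → Larch → Oak costs 58.
Optimal: Oak → Milton → Thorn → Spruce → Maple → Larch → Oak costs 56 (by enumerating all 60 distinct tours).
Excess = 58 − 56 = 2.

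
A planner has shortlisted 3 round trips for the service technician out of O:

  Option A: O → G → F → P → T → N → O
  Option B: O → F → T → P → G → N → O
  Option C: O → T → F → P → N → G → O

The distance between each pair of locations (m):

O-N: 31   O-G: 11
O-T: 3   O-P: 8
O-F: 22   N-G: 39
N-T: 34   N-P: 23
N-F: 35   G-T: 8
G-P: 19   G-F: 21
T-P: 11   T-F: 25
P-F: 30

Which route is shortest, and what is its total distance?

Shortest is Option C, total 131 m.

Option A: 11 + 21 + 30 + 11 + 34 + 31 = 138
Option B: 22 + 25 + 11 + 19 + 39 + 31 = 147
Option C: 3 + 25 + 30 + 23 + 39 + 11 = 131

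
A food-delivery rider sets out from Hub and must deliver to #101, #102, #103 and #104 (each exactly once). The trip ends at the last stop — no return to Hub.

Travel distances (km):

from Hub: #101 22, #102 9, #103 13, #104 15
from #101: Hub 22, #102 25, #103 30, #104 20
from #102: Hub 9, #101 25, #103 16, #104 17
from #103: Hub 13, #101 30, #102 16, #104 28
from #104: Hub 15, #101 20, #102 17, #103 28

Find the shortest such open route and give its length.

Minimum one-way distance = 66 km.

There are 4! = 24 possible orderings.
Hub → #101 → #102 → #103 → #104: 22+25+16+28 = 91
Hub → #101 → #102 → #104 → #103: 22+25+17+28 = 92
Hub → #101 → #103 → #102 → #104: 22+30+16+17 = 85
Hub → #101 → #103 → #104 → #102: 22+30+28+17 = 97
Hub → #101 → #104 → #102 → #103: 22+20+17+16 = 75
Hub → #101 → #104 → #103 → #102: 22+20+28+16 = 86
Hub → #102 → #101 → #103 → #104: 9+25+30+28 = 92
Hub → #102 → #101 → #104 → #103: 9+25+20+28 = 82
Hub → #102 → #103 → #101 → #104: 9+16+30+20 = 75
Hub → #102 → #103 → #104 → #101: 9+16+28+20 = 73
Hub → #102 → #104 → #101 → #103: 9+17+20+30 = 76
Hub → #102 → #104 → #103 → #101: 9+17+28+30 = 84
Hub → #103 → #101 → #102 → #104: 13+30+25+17 = 85
Hub → #103 → #101 → #104 → #102: 13+30+20+17 = 80
… (10 more)
Hub → #103 → #102 → #104 → #101: 13+16+17+20 = 66  ← best
The minimum is 66.
One shortest path: Hub → #103 → #102 → #104 → #101.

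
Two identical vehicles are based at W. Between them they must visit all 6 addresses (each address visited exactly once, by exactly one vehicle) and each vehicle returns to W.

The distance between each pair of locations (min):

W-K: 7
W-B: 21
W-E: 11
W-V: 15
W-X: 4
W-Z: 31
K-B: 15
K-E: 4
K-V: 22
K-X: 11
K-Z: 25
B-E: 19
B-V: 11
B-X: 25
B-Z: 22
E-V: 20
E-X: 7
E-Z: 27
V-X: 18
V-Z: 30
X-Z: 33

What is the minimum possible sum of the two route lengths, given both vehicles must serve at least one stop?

Minimum combined distance: 94 min.

Check every non-empty split of the stops between the two vehicles; for each half take its own optimal tour:
  {K} + {B, E, V, X, Z}: 14 + 86 = 100
  {B} + {K, E, V, X, Z}: 42 + 85 = 127
  {K, B} + {E, V, X, Z}: 43 + 83 = 126
  {E} + {K, B, V, X, Z}: 22 + 87 = 109
  {K, E} + {B, V, X, Z}: 22 + 85 = 107
  {B, E} + {K, V, X, Z}: 51 + 84 = 135
  … (31 splits in total)
  {X} + {K, B, E, V, Z}: 8 + 86 = 94  ← best
Best: vehicle 1 W → X → W = 8; vehicle 2 W → K → E → Z → B → V → W = 86; combined 94.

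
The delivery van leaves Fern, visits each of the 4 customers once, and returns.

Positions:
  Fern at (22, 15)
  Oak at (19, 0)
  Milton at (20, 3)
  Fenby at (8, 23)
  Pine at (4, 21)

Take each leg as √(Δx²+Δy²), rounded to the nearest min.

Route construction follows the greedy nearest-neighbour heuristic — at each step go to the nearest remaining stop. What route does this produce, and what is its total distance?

Fern → [Milton:12 / Oak:15 / Fenby:16 / Pine:19] → Milton (12)
Milton → [Oak:3 / Fenby:23 / Pine:24] → Oak (3)
Oak → [Fenby:25 / Pine:26] → Fenby (25)
Fenby → [Pine:4] → Pine (4)
Return Pine→Fern: 19.
Total = 12 + 3 + 25 + 4 + 19 = 63.

Nearest-neighbour total = 63 min; route Fern → Milton → Oak → Fenby → Pine → Fern.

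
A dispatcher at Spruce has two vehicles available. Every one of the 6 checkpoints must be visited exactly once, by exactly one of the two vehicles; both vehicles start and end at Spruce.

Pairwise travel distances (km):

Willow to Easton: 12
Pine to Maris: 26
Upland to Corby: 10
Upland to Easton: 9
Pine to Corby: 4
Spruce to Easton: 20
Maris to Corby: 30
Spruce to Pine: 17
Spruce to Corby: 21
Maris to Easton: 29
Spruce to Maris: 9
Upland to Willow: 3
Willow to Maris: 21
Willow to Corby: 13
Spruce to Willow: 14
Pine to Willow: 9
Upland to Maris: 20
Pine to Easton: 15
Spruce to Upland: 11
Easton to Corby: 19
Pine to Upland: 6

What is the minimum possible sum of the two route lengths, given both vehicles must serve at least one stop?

84 km — the smallest possible combined total.

Try each way of splitting the stops between the two vehicles (each non-empty) and, for each split, find the best tour for each vehicle:
  {Pine} + {Upland, Willow, Maris, Easton, Corby}: 34 + 82 = 116
  {Upland} + {Pine, Willow, Maris, Easton, Corby}: 22 + 82 = 104
  {Pine, Upland} + {Willow, Maris, Easton, Corby}: 34 + 82 = 116
  {Willow} + {Pine, Upland, Maris, Easton, Corby}: 28 + 78 = 106
  {Pine, Willow} + {Upland, Maris, Easton, Corby}: 40 + 78 = 118
  {Upland, Willow} + {Pine, Maris, Easton, Corby}: 28 + 78 = 106
  … (31 splits in total)
  {Maris} + {Pine, Upland, Willow, Easton, Corby}: 18 + 66 = 84  ← best
Best: vehicle 1 Spruce → Maris → Spruce = 18; vehicle 2 Spruce → Pine → Corby → Upland → Willow → Easton → Spruce = 66; combined 84.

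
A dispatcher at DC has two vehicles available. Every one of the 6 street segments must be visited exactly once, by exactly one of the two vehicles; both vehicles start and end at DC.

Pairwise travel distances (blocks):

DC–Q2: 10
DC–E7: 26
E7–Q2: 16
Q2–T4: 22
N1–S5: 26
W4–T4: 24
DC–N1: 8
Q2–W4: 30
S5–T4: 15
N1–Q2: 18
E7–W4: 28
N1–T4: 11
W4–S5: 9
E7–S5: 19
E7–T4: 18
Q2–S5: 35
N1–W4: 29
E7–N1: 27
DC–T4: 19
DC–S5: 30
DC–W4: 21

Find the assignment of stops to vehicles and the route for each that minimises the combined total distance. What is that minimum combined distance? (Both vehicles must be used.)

105 blocks — the smallest possible combined total.

Try each way of splitting the stops between the two vehicles (each non-empty) and, for each split, find the best tour for each vehicle:
  {E7} + {N1, Q2, W4, S5, T4}: 52 + 83 = 135
  {N1} + {E7, Q2, W4, S5, T4}: 16 + 89 = 105
  {E7, N1} + {Q2, W4, S5, T4}: 61 + 77 = 138
  {Q2} + {E7, N1, W4, S5, T4}: 20 + 86 = 106
  {E7, Q2} + {N1, W4, S5, T4}: 52 + 64 = 116
  {N1, Q2} + {E7, W4, S5, T4}: 36 + 86 = 122
  … (31 splits in total)
Best: vehicle 1 DC → N1 → DC = 16; vehicle 2 DC → Q2 → E7 → T4 → S5 → W4 → DC = 89; combined 105.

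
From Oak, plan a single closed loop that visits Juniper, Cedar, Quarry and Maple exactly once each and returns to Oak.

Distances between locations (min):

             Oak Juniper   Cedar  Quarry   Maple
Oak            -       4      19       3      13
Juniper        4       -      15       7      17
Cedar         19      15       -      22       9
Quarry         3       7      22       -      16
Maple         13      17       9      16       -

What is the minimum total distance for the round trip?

There are 12 distinct closed tours to check (reversals are equivalent).
Oak→Juniper→Cedar→Quarry→Maple→Oak: 4+15+22+16+13 = 70
Oak→Juniper→Cedar→Maple→Quarry→Oak: 4+15+9+16+3 = 47
Oak→Juniper→Quarry→Cedar→Maple→Oak: 4+7+22+9+13 = 55
Oak→Juniper→Quarry→Maple→Cedar→Oak: 4+7+16+9+19 = 55
Oak→Juniper→Maple→Cedar→Quarry→Oak: 4+17+9+22+3 = 55
Oak→Juniper→Maple→Quarry→Cedar→Oak: 4+17+16+22+19 = 78
Oak→Cedar→Juniper→Quarry→Maple→Oak: 19+15+7+16+13 = 70
Oak→Cedar→Juniper→Maple→Quarry→Oak: 19+15+17+16+3 = 70
Oak→Cedar→Quarry→Juniper→Maple→Oak: 19+22+7+17+13 = 78
Oak→Cedar→Maple→Juniper→Quarry→Oak: 19+9+17+7+3 = 55
Oak→Quarry→Juniper→Cedar→Maple→Oak: 3+7+15+9+13 = 47
Oak→Quarry→Cedar→Juniper→Maple→Oak: 3+22+15+17+13 = 70
The minimum is 47.
One optimal route: Oak → Juniper → Cedar → Maple → Quarry → Oak (or its reverse).

Minimum total distance: 47 min.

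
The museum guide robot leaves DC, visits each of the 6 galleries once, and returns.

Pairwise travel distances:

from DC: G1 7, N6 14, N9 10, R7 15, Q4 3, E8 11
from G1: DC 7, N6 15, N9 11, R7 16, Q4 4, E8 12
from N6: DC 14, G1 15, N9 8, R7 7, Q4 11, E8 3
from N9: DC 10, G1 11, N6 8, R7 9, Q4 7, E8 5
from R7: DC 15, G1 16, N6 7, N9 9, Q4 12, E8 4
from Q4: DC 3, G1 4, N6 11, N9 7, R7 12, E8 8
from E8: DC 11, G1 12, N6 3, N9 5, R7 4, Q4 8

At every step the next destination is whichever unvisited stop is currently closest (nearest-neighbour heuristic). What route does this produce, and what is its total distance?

48 along DC → Q4 → G1 → N9 → E8 → N6 → R7 → DC.

DC → [Q4:3 / G1:7 / N9:10 / E8:11 / N6:14 / R7:15] → Q4 (3)
Q4 → [G1:4 / N9:7 / E8:8 / N6:11 / R7:12] → G1 (4)
G1 → [N9:11 / E8:12 / N6:15 / R7:16] → N9 (11)
N9 → [E8:5 / N6:8 / R7:9] → E8 (5)
E8 → [N6:3 / R7:4] → N6 (3)
N6 → [R7:7] → R7 (7)
Return R7→DC: 15.
Total = 3 + 4 + 11 + 5 + 3 + 7 + 15 = 48.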